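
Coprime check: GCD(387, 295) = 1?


Euclidean algorithm:
387 = 1 * 295 + 92
295 = 3 * 92 + 19
92 = 4 * 19 + 16
19 = 1 * 16 + 3
16 = 5 * 3 + 1
3 = 3 * 1 + 0
GCD(387, 295) = 1

Yes, coprime (GCD = 1)


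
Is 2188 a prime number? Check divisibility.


2188 / 2 = 1094 (exact division)
2188 is NOT prime.

No, 2188 is not prime


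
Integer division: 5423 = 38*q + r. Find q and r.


5423 = 38 * 142 + 27
Check: 5396 + 27 = 5423

q = 142, r = 27


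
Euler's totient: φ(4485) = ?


4485 = 3 × 5 × 13 × 23
Prime factors: 3, 5, 13, 23
φ(4485) = 4485 × (1-1/3) × (1-1/5) × (1-1/13) × (1-1/23)
= 4485 × 2/3 × 4/5 × 12/13 × 22/23 = 2112

φ(4485) = 2112


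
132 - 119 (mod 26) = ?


132 - 119 = 13
13 mod 26 = 13


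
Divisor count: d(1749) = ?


1749 = 3^1 × 11^1 × 53^1
d(1749) = (1+1) × (1+1) × (1+1) = 8

8 divisors


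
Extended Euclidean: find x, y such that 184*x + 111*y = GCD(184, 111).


Tabular extended Euclidean (each row: r = 184*s + 111*t):
r=184, s=1, t=0
r=111, s=0, t=1
q=1: r=73, s=1, t=-1   [184*(1) + 111*(-1) = 73]
q=1: r=38, s=-1, t=2   [184*(-1) + 111*(2) = 38]
q=1: r=35, s=2, t=-3   [184*(2) + 111*(-3) = 35]
q=1: r=3, s=-3, t=5   [184*(-3) + 111*(5) = 3]
q=11: r=2, s=35, t=-58   [184*(35) + 111*(-58) = 2]
q=1: r=1, s=-38, t=63   [184*(-38) + 111*(63) = 1]
q=2: r=0, s=111, t=-184   [184*(111) + 111*(-184) = 0]
GCD = 1; from the row with r=1: x=-38, y=63
Check: 184*(-38) + 111*(63) = -6992 + 6993 = 1

GCD = 1, x = -38, y = 63


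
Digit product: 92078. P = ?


9 × 2 × 0 × 7 × 8 = 0


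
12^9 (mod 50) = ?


12^1 mod 50 = 12
12^2 mod 50 = 44
12^3 mod 50 = 28
12^4 mod 50 = 36
12^5 mod 50 = 32
12^6 mod 50 = 34
12^7 mod 50 = 8
12^8 mod 50 = 46
12^9 mod 50 = 2


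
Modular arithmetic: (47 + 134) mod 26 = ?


47 + 134 = 181
181 mod 26 = 25


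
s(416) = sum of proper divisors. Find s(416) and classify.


Proper divisors: 1, 2, 4, 8, 13, 16, 26, 32, 52, 104, 208
Sum = 1 + 2 + 4 + 8 + 13 + 16 + 26 + 32 + 52 + 104 + 208 = 466
466 > 416 → abundant

s(416) = 466 (abundant)


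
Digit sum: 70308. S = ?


7 + 0 + 3 + 0 + 8 = 18


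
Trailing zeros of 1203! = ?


floor(1203/5) = 240
floor(1203/25) = 48
floor(1203/125) = 9
floor(1203/625) = 1
Total = 298

298 trailing zeros


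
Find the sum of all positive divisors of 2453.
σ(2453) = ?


Divisors of 2453: 1, 11, 223, 2453
Sum = 1 + 11 + 223 + 2453 = 2688

σ(2453) = 2688


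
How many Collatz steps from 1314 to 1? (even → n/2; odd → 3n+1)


1314 → 657 → 1972 → 986 → 493 → 1480 → 740 → 370 → 185 → 556 → 278 → 139 → 418 → 209 → 628 → 314 → 157 → 472 → 236 → 118 → 59 → 178 → 89 → 268 → 134 → 67 → 202 → 101 → 304 → 152 → 76 → 38 → 19 → 58 → 29 → 88 → 44 → 22 → 11 → 34 → 17 → 52 → 26 → 13 → 40 → 20 → 10 → 5 → 16 → 8 → 4 → 2 → 1
Total steps = 52

52 steps


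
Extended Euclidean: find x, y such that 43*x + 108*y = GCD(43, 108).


Tabular extended Euclidean (each row: r = 43*s + 108*t):
r=43, s=1, t=0
r=108, s=0, t=1
q=0: r=43, s=1, t=0   [43*(1) + 108*(0) = 43]
q=2: r=22, s=-2, t=1   [43*(-2) + 108*(1) = 22]
q=1: r=21, s=3, t=-1   [43*(3) + 108*(-1) = 21]
q=1: r=1, s=-5, t=2   [43*(-5) + 108*(2) = 1]
q=21: r=0, s=108, t=-43   [43*(108) + 108*(-43) = 0]
GCD = 1; from the row with r=1: x=-5, y=2
Check: 43*(-5) + 108*(2) = -215 + 216 = 1

GCD = 1, x = -5, y = 2


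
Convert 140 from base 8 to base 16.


140 (base 8) = 96 (decimal)
96 (decimal) = 60 (base 16)


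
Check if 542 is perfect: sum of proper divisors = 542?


Proper divisors of 542: 1, 2, 271
Sum = 1 + 2 + 271 = 274

No, 542 is not perfect (274 ≠ 542)


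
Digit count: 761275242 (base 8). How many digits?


761275242 in base 8 = 5530021552
Number of digits = 10

10 digits (base 8)


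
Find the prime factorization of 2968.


2968 / 2 = 1484
1484 / 2 = 742
742 / 2 = 371
371 / 7 = 53
53 / 53 = 1
2968 = 2^3 × 7 × 53


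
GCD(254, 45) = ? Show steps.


254 = 5 * 45 + 29
45 = 1 * 29 + 16
29 = 1 * 16 + 13
16 = 1 * 13 + 3
13 = 4 * 3 + 1
3 = 3 * 1 + 0
GCD = 1


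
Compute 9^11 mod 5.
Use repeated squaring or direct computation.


9^1 mod 5 = 4
9^2 mod 5 = 1
9^3 mod 5 = 4
9^4 mod 5 = 1
9^5 mod 5 = 4
9^6 mod 5 = 1
9^7 mod 5 = 4
9^8 mod 5 = 1
9^9 mod 5 = 4
9^10 mod 5 = 1
9^11 mod 5 = 4


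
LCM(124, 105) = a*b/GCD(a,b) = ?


GCD(124, 105) = 1
LCM = 124*105/1 = 13020/1 = 13020

LCM = 13020


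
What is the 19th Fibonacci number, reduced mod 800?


F(k) mod 800 for k=1..19:
1, 1, 2, 3, 5, 8, 13, 21, 34, 55, 89, 144, 233, 377, 610, 187, 797, 184, 181
F(19) mod 800 = 181


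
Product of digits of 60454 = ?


6 × 0 × 4 × 5 × 4 = 0


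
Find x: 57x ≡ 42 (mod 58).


GCD(57, 58) = 1, unique solution
a^(-1) mod 58 = 57
x = 57 * 42 mod 58 = 16

x ≡ 16 (mod 58)


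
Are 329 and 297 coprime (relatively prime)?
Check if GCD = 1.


Euclidean algorithm:
329 = 1 * 297 + 32
297 = 9 * 32 + 9
32 = 3 * 9 + 5
9 = 1 * 5 + 4
5 = 1 * 4 + 1
4 = 4 * 1 + 0
GCD(329, 297) = 1

Yes, coprime (GCD = 1)


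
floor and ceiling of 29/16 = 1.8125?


29/16 = 1.8125
floor = 1
ceil = 2

floor = 1, ceil = 2


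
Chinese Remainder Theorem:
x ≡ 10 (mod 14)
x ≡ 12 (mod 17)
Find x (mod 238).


M = 14*17 = 238
M1 = M/14 = 17, M2 = M/17 = 14
M1^(-1) mod 14 = 5, M2^(-1) mod 17 = 11
x = 10*17*5 + 12*14*11 = 2698
2698 mod 238 = 80
Check: 80 mod 14 = 10 ✓, 80 mod 17 = 12 ✓

x ≡ 80 (mod 238)


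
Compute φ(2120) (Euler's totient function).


2120 = 2^3 × 5 × 53
Prime factors: 2, 5, 53
φ(2120) = 2120 × (1-1/2) × (1-1/5) × (1-1/53)
= 2120 × 1/2 × 4/5 × 52/53 = 832

φ(2120) = 832


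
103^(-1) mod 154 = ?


Use the extended Euclidean algorithm on (154, 103); each row r = 154*s + 103*t:
r=154, s=1, t=0
r=103, s=0, t=1
q=1: r=51, s=1, t=-1   [154*(1) + 103*(-1) = 51]
q=2: r=1, s=-2, t=3   [154*(-2) + 103*(3) = 1]
q=51: r=0, s=103, t=-154   [154*(103) + 103*(-154) = 0]
GCD = 1 with t = 3, so 103*(3) ≡ 1 (mod 154)
Inverse = 3 mod 154 = 3
Check: 103 * 3 = 309 ≡ 1 (mod 154)

103^(-1) ≡ 3 (mod 154)


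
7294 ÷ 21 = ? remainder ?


7294 = 21 * 347 + 7
Check: 7287 + 7 = 7294

q = 347, r = 7


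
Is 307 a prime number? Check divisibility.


Check divisors up to sqrt(307) = 17.5214
No divisors found.
307 is prime.

Yes, 307 is prime


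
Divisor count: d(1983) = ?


1983 = 3^1 × 661^1
d(1983) = (1+1) × (1+1) = 4

4 divisors


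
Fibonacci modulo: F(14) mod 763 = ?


F(k) mod 763 for k=1..14:
1, 1, 2, 3, 5, 8, 13, 21, 34, 55, 89, 144, 233, 377
F(14) mod 763 = 377


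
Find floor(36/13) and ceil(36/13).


36/13 = 2.7692
floor = 2
ceil = 3

floor = 2, ceil = 3


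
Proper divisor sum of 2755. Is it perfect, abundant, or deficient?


Proper divisors: 1, 5, 19, 29, 95, 145, 551
Sum = 1 + 5 + 19 + 29 + 95 + 145 + 551 = 845
845 < 2755 → deficient

s(2755) = 845 (deficient)


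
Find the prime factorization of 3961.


3961 / 17 = 233
233 / 233 = 1
3961 = 17 × 233


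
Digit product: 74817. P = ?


7 × 4 × 8 × 1 × 7 = 1568


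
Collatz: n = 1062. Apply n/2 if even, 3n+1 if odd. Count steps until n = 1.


1062 → 531 → 1594 → 797 → 2392 → 1196 → 598 → 299 → 898 → 449 → 1348 → 674 → 337 → 1012 → 506 → 253 → 760 → 380 → 190 → 95 → 286 → 143 → 430 → 215 → 646 → 323 → 970 → 485 → 1456 → 728 → 364 → 182 → 91 → 274 → 137 → 412 → 206 → 103 → 310 → 155 → 466 → 233 → 700 → 350 → 175 → 526 → 263 → 790 → 395 → 1186 → 593 → 1780 → 890 → 445 → 1336 → 668 → 334 → 167 → 502 → 251 → 754 → 377 → 1132 → 566 → 283 → 850 → 425 → 1276 → 638 → 319 → 958 → 479 → 1438 → 719 → 2158 → 1079 → 3238 → 1619 → 4858 → 2429 → 7288 → 3644 → 1822 → 911 → 2734 → 1367 → 4102 → 2051 → 6154 → 3077 → 9232 → 4616 → 2308 → 1154 → 577 → 1732 → 866 → 433 → 1300 → 650 → 325 → 976 → 488 → 244 → 122 → 61 → 184 → 92 → 46 → 23 → 70 → 35 → 106 → 53 → 160 → 80 → 40 → 20 → 10 → 5 → 16 → 8 → 4 → 2 → 1
Total steps = 124

124 steps


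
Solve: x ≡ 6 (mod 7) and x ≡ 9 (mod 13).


M = 7*13 = 91
M1 = M/7 = 13, M2 = M/13 = 7
M1^(-1) mod 7 = 6, M2^(-1) mod 13 = 2
x = 6*13*6 + 9*7*2 = 594
594 mod 91 = 48
Check: 48 mod 7 = 6 ✓, 48 mod 13 = 9 ✓

x ≡ 48 (mod 91)


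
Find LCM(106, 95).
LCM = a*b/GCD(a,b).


GCD(106, 95) = 1
LCM = 106*95/1 = 10070/1 = 10070

LCM = 10070


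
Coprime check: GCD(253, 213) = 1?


Euclidean algorithm:
253 = 1 * 213 + 40
213 = 5 * 40 + 13
40 = 3 * 13 + 1
13 = 13 * 1 + 0
GCD(253, 213) = 1

Yes, coprime (GCD = 1)


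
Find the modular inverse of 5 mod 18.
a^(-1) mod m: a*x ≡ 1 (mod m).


Use the extended Euclidean algorithm on (18, 5); each row r = 18*s + 5*t:
r=18, s=1, t=0
r=5, s=0, t=1
q=3: r=3, s=1, t=-3   [18*(1) + 5*(-3) = 3]
q=1: r=2, s=-1, t=4   [18*(-1) + 5*(4) = 2]
q=1: r=1, s=2, t=-7   [18*(2) + 5*(-7) = 1]
q=2: r=0, s=-5, t=18   [18*(-5) + 5*(18) = 0]
GCD = 1 with t = -7, so 5*(-7) ≡ 1 (mod 18)
Inverse = -7 mod 18 = 11
Check: 5 * 11 = 55 ≡ 1 (mod 18)

5^(-1) ≡ 11 (mod 18)


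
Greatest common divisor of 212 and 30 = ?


212 = 7 * 30 + 2
30 = 15 * 2 + 0
GCD = 2


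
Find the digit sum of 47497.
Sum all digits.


4 + 7 + 4 + 9 + 7 = 31


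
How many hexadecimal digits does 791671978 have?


791671978 in base 16 = 2F2FF4AA
Number of digits = 8

8 digits (base 16)


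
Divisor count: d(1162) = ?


1162 = 2^1 × 7^1 × 83^1
d(1162) = (1+1) × (1+1) × (1+1) = 8

8 divisors


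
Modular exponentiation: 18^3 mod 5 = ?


18^1 mod 5 = 3
18^2 mod 5 = 4
18^3 mod 5 = 2


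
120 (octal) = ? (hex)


120 (base 8) = 80 (decimal)
80 (decimal) = 50 (base 16)


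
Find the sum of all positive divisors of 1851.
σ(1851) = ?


Divisors of 1851: 1, 3, 617, 1851
Sum = 1 + 3 + 617 + 1851 = 2472

σ(1851) = 2472


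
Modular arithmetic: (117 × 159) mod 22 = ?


117 × 159 = 18603
18603 mod 22 = 13


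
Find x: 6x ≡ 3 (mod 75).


GCD(6, 75) = 3 divides 3
Divide: 2x ≡ 1 (mod 25)
x ≡ 13 (mod 25)


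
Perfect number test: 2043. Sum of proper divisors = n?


Proper divisors of 2043: 1, 3, 9, 227, 681
Sum = 1 + 3 + 9 + 227 + 681 = 921

No, 2043 is not perfect (921 ≠ 2043)


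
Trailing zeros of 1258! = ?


floor(1258/5) = 251
floor(1258/25) = 50
floor(1258/125) = 10
floor(1258/625) = 2
Total = 313

313 trailing zeros


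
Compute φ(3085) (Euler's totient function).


3085 = 5 × 617
Prime factors: 5, 617
φ(3085) = 3085 × (1-1/5) × (1-1/617)
= 3085 × 4/5 × 616/617 = 2464

φ(3085) = 2464


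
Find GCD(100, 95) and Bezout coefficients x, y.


Tabular extended Euclidean (each row: r = 100*s + 95*t):
r=100, s=1, t=0
r=95, s=0, t=1
q=1: r=5, s=1, t=-1   [100*(1) + 95*(-1) = 5]
q=19: r=0, s=-19, t=20   [100*(-19) + 95*(20) = 0]
GCD = 5; from the row with r=5: x=1, y=-1
Check: 100*(1) + 95*(-1) = 100 - 95 = 5

GCD = 5, x = 1, y = -1


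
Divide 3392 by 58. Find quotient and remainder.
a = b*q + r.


3392 = 58 * 58 + 28
Check: 3364 + 28 = 3392

q = 58, r = 28


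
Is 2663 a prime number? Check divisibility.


Check divisors up to sqrt(2663) = 51.6043
No divisors found.
2663 is prime.

Yes, 2663 is prime


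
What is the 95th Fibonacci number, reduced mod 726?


F(k) mod 726 for k=1..95:
1, 1, 2, 3, 5, 8, 13, 21, 34, 55, 89, 144, 233, 377, 610, 261, 145, 406, 551, 231, 56, 287, 343, 630, 247, 151, 398, 549, 221, 44, 265, 309, 574, 157, 5, 162, 167, 329, 496, 99, 595, 694, 563, 531, 368, 173, 541, 714, 529, 517, 320, 111, 431, 542, 247, 63, 310, 373, 683, 330, 287, 617, 178, 69, 247, 316, 563, 153, 716, 143, 133, 276, 409, 685, 368, 327, 695, 296, 265, 561, 100, 661, 35, 696, 5, 701, 706, 681, 661, 616, 551, 441, 266, 707, 247
F(95) mod 726 = 247


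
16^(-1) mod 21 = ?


Use the extended Euclidean algorithm on (21, 16); each row r = 21*s + 16*t:
r=21, s=1, t=0
r=16, s=0, t=1
q=1: r=5, s=1, t=-1   [21*(1) + 16*(-1) = 5]
q=3: r=1, s=-3, t=4   [21*(-3) + 16*(4) = 1]
q=5: r=0, s=16, t=-21   [21*(16) + 16*(-21) = 0]
GCD = 1 with t = 4, so 16*(4) ≡ 1 (mod 21)
Inverse = 4 mod 21 = 4
Check: 16 * 4 = 64 ≡ 1 (mod 21)

16^(-1) ≡ 4 (mod 21)


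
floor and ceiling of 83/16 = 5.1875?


83/16 = 5.1875
floor = 5
ceil = 6

floor = 5, ceil = 6


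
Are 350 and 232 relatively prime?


Euclidean algorithm:
350 = 1 * 232 + 118
232 = 1 * 118 + 114
118 = 1 * 114 + 4
114 = 28 * 4 + 2
4 = 2 * 2 + 0
GCD(350, 232) = 2

No, not coprime (GCD = 2)


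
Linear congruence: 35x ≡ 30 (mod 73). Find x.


GCD(35, 73) = 1, unique solution
a^(-1) mod 73 = 48
x = 48 * 30 mod 73 = 53

x ≡ 53 (mod 73)


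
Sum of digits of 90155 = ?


9 + 0 + 1 + 5 + 5 = 20


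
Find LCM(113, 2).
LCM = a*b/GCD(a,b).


GCD(113, 2) = 1
LCM = 113*2/1 = 226/1 = 226

LCM = 226


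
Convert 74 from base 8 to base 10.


74 (base 8) = 60 (decimal)
60 (decimal) = 60 (base 10)


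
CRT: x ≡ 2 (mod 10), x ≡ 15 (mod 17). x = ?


M = 10*17 = 170
M1 = M/10 = 17, M2 = M/17 = 10
M1^(-1) mod 10 = 3, M2^(-1) mod 17 = 12
x = 2*17*3 + 15*10*12 = 1902
1902 mod 170 = 32
Check: 32 mod 10 = 2 ✓, 32 mod 17 = 15 ✓

x ≡ 32 (mod 170)


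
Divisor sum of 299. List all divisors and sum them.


Divisors of 299: 1, 13, 23, 299
Sum = 1 + 13 + 23 + 299 = 336

σ(299) = 336


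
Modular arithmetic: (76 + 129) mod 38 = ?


76 + 129 = 205
205 mod 38 = 15


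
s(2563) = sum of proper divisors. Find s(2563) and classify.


Proper divisors: 1, 11, 233
Sum = 1 + 11 + 233 = 245
245 < 2563 → deficient

s(2563) = 245 (deficient)


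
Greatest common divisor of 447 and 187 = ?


447 = 2 * 187 + 73
187 = 2 * 73 + 41
73 = 1 * 41 + 32
41 = 1 * 32 + 9
32 = 3 * 9 + 5
9 = 1 * 5 + 4
5 = 1 * 4 + 1
4 = 4 * 1 + 0
GCD = 1


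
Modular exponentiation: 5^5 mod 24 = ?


5^1 mod 24 = 5
5^2 mod 24 = 1
5^3 mod 24 = 5
5^4 mod 24 = 1
5^5 mod 24 = 5


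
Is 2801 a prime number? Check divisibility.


Check divisors up to sqrt(2801) = 52.9245
No divisors found.
2801 is prime.

Yes, 2801 is prime


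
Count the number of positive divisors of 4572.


4572 = 2^2 × 3^2 × 127^1
d(4572) = (2+1) × (2+1) × (1+1) = 18

18 divisors


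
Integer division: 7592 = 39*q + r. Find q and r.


7592 = 39 * 194 + 26
Check: 7566 + 26 = 7592

q = 194, r = 26


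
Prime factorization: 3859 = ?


3859 / 17 = 227
227 / 227 = 1
3859 = 17 × 227


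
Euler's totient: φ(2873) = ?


2873 = 13^2 × 17
Prime factors: 13, 17
φ(2873) = 2873 × (1-1/13) × (1-1/17)
= 2873 × 12/13 × 16/17 = 2496

φ(2873) = 2496


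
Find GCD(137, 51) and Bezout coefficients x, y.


Tabular extended Euclidean (each row: r = 137*s + 51*t):
r=137, s=1, t=0
r=51, s=0, t=1
q=2: r=35, s=1, t=-2   [137*(1) + 51*(-2) = 35]
q=1: r=16, s=-1, t=3   [137*(-1) + 51*(3) = 16]
q=2: r=3, s=3, t=-8   [137*(3) + 51*(-8) = 3]
q=5: r=1, s=-16, t=43   [137*(-16) + 51*(43) = 1]
q=3: r=0, s=51, t=-137   [137*(51) + 51*(-137) = 0]
GCD = 1; from the row with r=1: x=-16, y=43
Check: 137*(-16) + 51*(43) = -2192 + 2193 = 1

GCD = 1, x = -16, y = 43


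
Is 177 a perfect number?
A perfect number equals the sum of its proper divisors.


Proper divisors of 177: 1, 3, 59
Sum = 1 + 3 + 59 = 63

No, 177 is not perfect (63 ≠ 177)


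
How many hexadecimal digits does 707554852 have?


707554852 in base 16 = 2A2C6E24
Number of digits = 8

8 digits (base 16)


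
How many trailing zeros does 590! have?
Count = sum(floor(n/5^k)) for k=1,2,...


floor(590/5) = 118
floor(590/25) = 23
floor(590/125) = 4
Total = 145

145 trailing zeros


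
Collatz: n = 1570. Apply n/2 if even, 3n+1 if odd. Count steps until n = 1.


1570 → 785 → 2356 → 1178 → 589 → 1768 → 884 → 442 → 221 → 664 → 332 → 166 → 83 → 250 → 125 → 376 → 188 → 94 → 47 → 142 → 71 → 214 → 107 → 322 → 161 → 484 → 242 → 121 → 364 → 182 → 91 → 274 → 137 → 412 → 206 → 103 → 310 → 155 → 466 → 233 → 700 → 350 → 175 → 526 → 263 → 790 → 395 → 1186 → 593 → 1780 → 890 → 445 → 1336 → 668 → 334 → 167 → 502 → 251 → 754 → 377 → 1132 → 566 → 283 → 850 → 425 → 1276 → 638 → 319 → 958 → 479 → 1438 → 719 → 2158 → 1079 → 3238 → 1619 → 4858 → 2429 → 7288 → 3644 → 1822 → 911 → 2734 → 1367 → 4102 → 2051 → 6154 → 3077 → 9232 → 4616 → 2308 → 1154 → 577 → 1732 → 866 → 433 → 1300 → 650 → 325 → 976 → 488 → 244 → 122 → 61 → 184 → 92 → 46 → 23 → 70 → 35 → 106 → 53 → 160 → 80 → 40 → 20 → 10 → 5 → 16 → 8 → 4 → 2 → 1
Total steps = 122

122 steps


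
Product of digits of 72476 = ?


7 × 2 × 4 × 7 × 6 = 2352


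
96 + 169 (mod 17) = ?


96 + 169 = 265
265 mod 17 = 10


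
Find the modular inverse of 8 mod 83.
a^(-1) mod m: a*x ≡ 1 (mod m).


Use the extended Euclidean algorithm on (83, 8); each row r = 83*s + 8*t:
r=83, s=1, t=0
r=8, s=0, t=1
q=10: r=3, s=1, t=-10   [83*(1) + 8*(-10) = 3]
q=2: r=2, s=-2, t=21   [83*(-2) + 8*(21) = 2]
q=1: r=1, s=3, t=-31   [83*(3) + 8*(-31) = 1]
q=2: r=0, s=-8, t=83   [83*(-8) + 8*(83) = 0]
GCD = 1 with t = -31, so 8*(-31) ≡ 1 (mod 83)
Inverse = -31 mod 83 = 52
Check: 8 * 52 = 416 ≡ 1 (mod 83)

8^(-1) ≡ 52 (mod 83)


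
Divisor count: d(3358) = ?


3358 = 2^1 × 23^1 × 73^1
d(3358) = (1+1) × (1+1) × (1+1) = 8

8 divisors


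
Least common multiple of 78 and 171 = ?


GCD(78, 171) = 3
LCM = 78*171/3 = 13338/3 = 4446

LCM = 4446


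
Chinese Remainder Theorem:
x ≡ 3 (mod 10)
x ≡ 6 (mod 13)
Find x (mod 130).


M = 10*13 = 130
M1 = M/10 = 13, M2 = M/13 = 10
M1^(-1) mod 10 = 7, M2^(-1) mod 13 = 4
x = 3*13*7 + 6*10*4 = 513
513 mod 130 = 123
Check: 123 mod 10 = 3 ✓, 123 mod 13 = 6 ✓

x ≡ 123 (mod 130)


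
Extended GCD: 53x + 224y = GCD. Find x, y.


Tabular extended Euclidean (each row: r = 53*s + 224*t):
r=53, s=1, t=0
r=224, s=0, t=1
q=0: r=53, s=1, t=0   [53*(1) + 224*(0) = 53]
q=4: r=12, s=-4, t=1   [53*(-4) + 224*(1) = 12]
q=4: r=5, s=17, t=-4   [53*(17) + 224*(-4) = 5]
q=2: r=2, s=-38, t=9   [53*(-38) + 224*(9) = 2]
q=2: r=1, s=93, t=-22   [53*(93) + 224*(-22) = 1]
q=2: r=0, s=-224, t=53   [53*(-224) + 224*(53) = 0]
GCD = 1; from the row with r=1: x=93, y=-22
Check: 53*(93) + 224*(-22) = 4929 - 4928 = 1

GCD = 1, x = 93, y = -22


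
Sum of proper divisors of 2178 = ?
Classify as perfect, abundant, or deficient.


Proper divisors: 1, 2, 3, 6, 9, 11, 18, 22, 33, 66, 99, 121, 198, 242, 363, 726, 1089
Sum = 1 + 2 + 3 + 6 + 9 + 11 + 18 + 22 + 33 + 66 + 99 + 121 + 198 + 242 + 363 + 726 + 1089 = 3009
3009 > 2178 → abundant

s(2178) = 3009 (abundant)


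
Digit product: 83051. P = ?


8 × 3 × 0 × 5 × 1 = 0


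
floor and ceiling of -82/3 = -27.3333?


-82/3 = -27.3333
floor = -28
ceil = -27

floor = -28, ceil = -27


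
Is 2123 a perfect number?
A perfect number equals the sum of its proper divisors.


Proper divisors of 2123: 1, 11, 193
Sum = 1 + 11 + 193 = 205

No, 2123 is not perfect (205 ≠ 2123)


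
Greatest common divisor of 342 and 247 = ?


342 = 1 * 247 + 95
247 = 2 * 95 + 57
95 = 1 * 57 + 38
57 = 1 * 38 + 19
38 = 2 * 19 + 0
GCD = 19


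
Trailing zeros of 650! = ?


floor(650/5) = 130
floor(650/25) = 26
floor(650/125) = 5
floor(650/625) = 1
Total = 162

162 trailing zeros


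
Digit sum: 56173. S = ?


5 + 6 + 1 + 7 + 3 = 22


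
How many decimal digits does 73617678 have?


73617678 has 8 digits in base 10
floor(log10(73617678)) + 1 = floor(7.8670) + 1 = 8

8 digits (base 10)


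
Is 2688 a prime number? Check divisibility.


2688 / 2 = 1344 (exact division)
2688 is NOT prime.

No, 2688 is not prime


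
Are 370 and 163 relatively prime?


Euclidean algorithm:
370 = 2 * 163 + 44
163 = 3 * 44 + 31
44 = 1 * 31 + 13
31 = 2 * 13 + 5
13 = 2 * 5 + 3
5 = 1 * 3 + 2
3 = 1 * 2 + 1
2 = 2 * 1 + 0
GCD(370, 163) = 1

Yes, coprime (GCD = 1)


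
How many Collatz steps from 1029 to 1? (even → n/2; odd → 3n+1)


1029 → 3088 → 1544 → 772 → 386 → 193 → 580 → 290 → 145 → 436 → 218 → 109 → 328 → 164 → 82 → 41 → 124 → 62 → 31 → 94 → 47 → 142 → 71 → 214 → 107 → 322 → 161 → 484 → 242 → 121 → 364 → 182 → 91 → 274 → 137 → 412 → 206 → 103 → 310 → 155 → 466 → 233 → 700 → 350 → 175 → 526 → 263 → 790 → 395 → 1186 → 593 → 1780 → 890 → 445 → 1336 → 668 → 334 → 167 → 502 → 251 → 754 → 377 → 1132 → 566 → 283 → 850 → 425 → 1276 → 638 → 319 → 958 → 479 → 1438 → 719 → 2158 → 1079 → 3238 → 1619 → 4858 → 2429 → 7288 → 3644 → 1822 → 911 → 2734 → 1367 → 4102 → 2051 → 6154 → 3077 → 9232 → 4616 → 2308 → 1154 → 577 → 1732 → 866 → 433 → 1300 → 650 → 325 → 976 → 488 → 244 → 122 → 61 → 184 → 92 → 46 → 23 → 70 → 35 → 106 → 53 → 160 → 80 → 40 → 20 → 10 → 5 → 16 → 8 → 4 → 2 → 1
Total steps = 124

124 steps


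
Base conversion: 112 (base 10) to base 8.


112 (base 10) = 112 (decimal)
112 (decimal) = 160 (base 8)


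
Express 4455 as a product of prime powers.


4455 / 3 = 1485
1485 / 3 = 495
495 / 3 = 165
165 / 3 = 55
55 / 5 = 11
11 / 11 = 1
4455 = 3^4 × 5 × 11


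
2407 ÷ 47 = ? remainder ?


2407 = 47 * 51 + 10
Check: 2397 + 10 = 2407

q = 51, r = 10


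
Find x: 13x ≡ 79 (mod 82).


GCD(13, 82) = 1, unique solution
a^(-1) mod 82 = 19
x = 19 * 79 mod 82 = 25

x ≡ 25 (mod 82)


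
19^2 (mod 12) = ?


19^1 mod 12 = 7
19^2 mod 12 = 1


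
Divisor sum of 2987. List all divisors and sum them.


Divisors of 2987: 1, 29, 103, 2987
Sum = 1 + 29 + 103 + 2987 = 3120

σ(2987) = 3120


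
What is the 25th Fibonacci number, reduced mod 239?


F(k) mod 239 for k=1..25:
1, 1, 2, 3, 5, 8, 13, 21, 34, 55, 89, 144, 233, 138, 132, 31, 163, 194, 118, 73, 191, 25, 216, 2, 218
F(25) mod 239 = 218


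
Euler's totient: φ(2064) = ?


2064 = 2^4 × 3 × 43
Prime factors: 2, 3, 43
φ(2064) = 2064 × (1-1/2) × (1-1/3) × (1-1/43)
= 2064 × 1/2 × 2/3 × 42/43 = 672

φ(2064) = 672


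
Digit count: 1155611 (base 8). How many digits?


1155611 in base 8 = 4321033
Number of digits = 7

7 digits (base 8)


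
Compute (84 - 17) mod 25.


84 - 17 = 67
67 mod 25 = 17


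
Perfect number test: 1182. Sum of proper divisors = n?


Proper divisors of 1182: 1, 2, 3, 6, 197, 394, 591
Sum = 1 + 2 + 3 + 6 + 197 + 394 + 591 = 1194

No, 1182 is not perfect (1194 ≠ 1182)


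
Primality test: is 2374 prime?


2374 / 2 = 1187 (exact division)
2374 is NOT prime.

No, 2374 is not prime


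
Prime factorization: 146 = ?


146 / 2 = 73
73 / 73 = 1
146 = 2 × 73


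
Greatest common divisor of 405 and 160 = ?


405 = 2 * 160 + 85
160 = 1 * 85 + 75
85 = 1 * 75 + 10
75 = 7 * 10 + 5
10 = 2 * 5 + 0
GCD = 5


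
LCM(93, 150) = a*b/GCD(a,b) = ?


GCD(93, 150) = 3
LCM = 93*150/3 = 13950/3 = 4650

LCM = 4650


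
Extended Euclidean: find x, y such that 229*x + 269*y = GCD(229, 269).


Tabular extended Euclidean (each row: r = 229*s + 269*t):
r=229, s=1, t=0
r=269, s=0, t=1
q=0: r=229, s=1, t=0   [229*(1) + 269*(0) = 229]
q=1: r=40, s=-1, t=1   [229*(-1) + 269*(1) = 40]
q=5: r=29, s=6, t=-5   [229*(6) + 269*(-5) = 29]
q=1: r=11, s=-7, t=6   [229*(-7) + 269*(6) = 11]
q=2: r=7, s=20, t=-17   [229*(20) + 269*(-17) = 7]
q=1: r=4, s=-27, t=23   [229*(-27) + 269*(23) = 4]
q=1: r=3, s=47, t=-40   [229*(47) + 269*(-40) = 3]
q=1: r=1, s=-74, t=63   [229*(-74) + 269*(63) = 1]
q=3: r=0, s=269, t=-229   [229*(269) + 269*(-229) = 0]
GCD = 1; from the row with r=1: x=-74, y=63
Check: 229*(-74) + 269*(63) = -16946 + 16947 = 1

GCD = 1, x = -74, y = 63


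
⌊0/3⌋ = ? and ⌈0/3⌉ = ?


0/3 = 0
floor = 0
ceil = 0

floor = 0, ceil = 0


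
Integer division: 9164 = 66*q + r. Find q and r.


9164 = 66 * 138 + 56
Check: 9108 + 56 = 9164

q = 138, r = 56


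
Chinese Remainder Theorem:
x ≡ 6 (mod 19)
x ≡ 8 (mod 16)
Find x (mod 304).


M = 19*16 = 304
M1 = M/19 = 16, M2 = M/16 = 19
M1^(-1) mod 19 = 6, M2^(-1) mod 16 = 11
x = 6*16*6 + 8*19*11 = 2248
2248 mod 304 = 120
Check: 120 mod 19 = 6 ✓, 120 mod 16 = 8 ✓

x ≡ 120 (mod 304)


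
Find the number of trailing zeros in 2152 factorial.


floor(2152/5) = 430
floor(2152/25) = 86
floor(2152/125) = 17
floor(2152/625) = 3
Total = 536

536 trailing zeros


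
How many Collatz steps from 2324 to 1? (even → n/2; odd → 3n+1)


2324 → 1162 → 581 → 1744 → 872 → 436 → 218 → 109 → 328 → 164 → 82 → 41 → 124 → 62 → 31 → 94 → 47 → 142 → 71 → 214 → 107 → 322 → 161 → 484 → 242 → 121 → 364 → 182 → 91 → 274 → 137 → 412 → 206 → 103 → 310 → 155 → 466 → 233 → 700 → 350 → 175 → 526 → 263 → 790 → 395 → 1186 → 593 → 1780 → 890 → 445 → 1336 → 668 → 334 → 167 → 502 → 251 → 754 → 377 → 1132 → 566 → 283 → 850 → 425 → 1276 → 638 → 319 → 958 → 479 → 1438 → 719 → 2158 → 1079 → 3238 → 1619 → 4858 → 2429 → 7288 → 3644 → 1822 → 911 → 2734 → 1367 → 4102 → 2051 → 6154 → 3077 → 9232 → 4616 → 2308 → 1154 → 577 → 1732 → 866 → 433 → 1300 → 650 → 325 → 976 → 488 → 244 → 122 → 61 → 184 → 92 → 46 → 23 → 70 → 35 → 106 → 53 → 160 → 80 → 40 → 20 → 10 → 5 → 16 → 8 → 4 → 2 → 1
Total steps = 120

120 steps


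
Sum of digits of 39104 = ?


3 + 9 + 1 + 0 + 4 = 17


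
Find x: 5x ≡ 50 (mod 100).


GCD(5, 100) = 5 divides 50
Divide: 1x ≡ 10 (mod 20)
x ≡ 10 (mod 20)


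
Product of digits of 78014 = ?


7 × 8 × 0 × 1 × 4 = 0


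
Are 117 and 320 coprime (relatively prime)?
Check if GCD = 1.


Euclidean algorithm:
320 = 2 * 117 + 86
117 = 1 * 86 + 31
86 = 2 * 31 + 24
31 = 1 * 24 + 7
24 = 3 * 7 + 3
7 = 2 * 3 + 1
3 = 3 * 1 + 0
GCD(117, 320) = 1

Yes, coprime (GCD = 1)


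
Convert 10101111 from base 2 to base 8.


10101111 (base 2) = 175 (decimal)
175 (decimal) = 257 (base 8)


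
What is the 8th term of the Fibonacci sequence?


Sequence: 1, 1, 2, 3, 5, 8, 13, 21
F(8) = 21


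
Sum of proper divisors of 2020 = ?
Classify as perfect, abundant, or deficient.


Proper divisors: 1, 2, 4, 5, 10, 20, 101, 202, 404, 505, 1010
Sum = 1 + 2 + 4 + 5 + 10 + 20 + 101 + 202 + 404 + 505 + 1010 = 2264
2264 > 2020 → abundant

s(2020) = 2264 (abundant)


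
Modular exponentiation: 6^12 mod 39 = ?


6^1 mod 39 = 6
6^2 mod 39 = 36
6^3 mod 39 = 21
6^4 mod 39 = 9
6^5 mod 39 = 15
6^6 mod 39 = 12
6^7 mod 39 = 33
6^8 mod 39 = 3
6^9 mod 39 = 18
6^10 mod 39 = 30
6^11 mod 39 = 24
6^12 mod 39 = 27


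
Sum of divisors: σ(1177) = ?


Divisors of 1177: 1, 11, 107, 1177
Sum = 1 + 11 + 107 + 1177 = 1296

σ(1177) = 1296


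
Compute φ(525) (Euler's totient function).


525 = 3 × 5^2 × 7
Prime factors: 3, 5, 7
φ(525) = 525 × (1-1/3) × (1-1/5) × (1-1/7)
= 525 × 2/3 × 4/5 × 6/7 = 240

φ(525) = 240


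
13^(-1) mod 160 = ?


Use the extended Euclidean algorithm on (160, 13); each row r = 160*s + 13*t:
r=160, s=1, t=0
r=13, s=0, t=1
q=12: r=4, s=1, t=-12   [160*(1) + 13*(-12) = 4]
q=3: r=1, s=-3, t=37   [160*(-3) + 13*(37) = 1]
q=4: r=0, s=13, t=-160   [160*(13) + 13*(-160) = 0]
GCD = 1 with t = 37, so 13*(37) ≡ 1 (mod 160)
Inverse = 37 mod 160 = 37
Check: 13 * 37 = 481 ≡ 1 (mod 160)

13^(-1) ≡ 37 (mod 160)


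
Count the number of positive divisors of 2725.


2725 = 5^2 × 109^1
d(2725) = (2+1) × (1+1) = 6

6 divisors


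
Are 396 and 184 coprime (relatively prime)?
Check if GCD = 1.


Euclidean algorithm:
396 = 2 * 184 + 28
184 = 6 * 28 + 16
28 = 1 * 16 + 12
16 = 1 * 12 + 4
12 = 3 * 4 + 0
GCD(396, 184) = 4

No, not coprime (GCD = 4)


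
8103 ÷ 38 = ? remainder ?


8103 = 38 * 213 + 9
Check: 8094 + 9 = 8103

q = 213, r = 9


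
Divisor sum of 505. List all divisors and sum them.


Divisors of 505: 1, 5, 101, 505
Sum = 1 + 5 + 101 + 505 = 612

σ(505) = 612


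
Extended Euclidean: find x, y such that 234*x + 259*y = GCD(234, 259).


Tabular extended Euclidean (each row: r = 234*s + 259*t):
r=234, s=1, t=0
r=259, s=0, t=1
q=0: r=234, s=1, t=0   [234*(1) + 259*(0) = 234]
q=1: r=25, s=-1, t=1   [234*(-1) + 259*(1) = 25]
q=9: r=9, s=10, t=-9   [234*(10) + 259*(-9) = 9]
q=2: r=7, s=-21, t=19   [234*(-21) + 259*(19) = 7]
q=1: r=2, s=31, t=-28   [234*(31) + 259*(-28) = 2]
q=3: r=1, s=-114, t=103   [234*(-114) + 259*(103) = 1]
q=2: r=0, s=259, t=-234   [234*(259) + 259*(-234) = 0]
GCD = 1; from the row with r=1: x=-114, y=103
Check: 234*(-114) + 259*(103) = -26676 + 26677 = 1

GCD = 1, x = -114, y = 103


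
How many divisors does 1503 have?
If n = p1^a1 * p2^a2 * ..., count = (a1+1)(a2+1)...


1503 = 3^2 × 167^1
d(1503) = (2+1) × (1+1) = 6

6 divisors


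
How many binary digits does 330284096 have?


330284096 in base 2 = 10011101011111011110001000000
Number of digits = 29

29 digits (base 2)


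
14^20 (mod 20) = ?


14^1 mod 20 = 14
14^2 mod 20 = 16
14^3 mod 20 = 4
14^4 mod 20 = 16
14^5 mod 20 = 4
14^6 mod 20 = 16
14^7 mod 20 = 4
14^8 mod 20 = 16
14^9 mod 20 = 4
14^10 mod 20 = 16
14^11 mod 20 = 4
14^12 mod 20 = 16
14^13 mod 20 = 4
14^14 mod 20 = 16
14^15 mod 20 = 4
14^16 mod 20 = 16
14^17 mod 20 = 4
14^18 mod 20 = 16
14^19 mod 20 = 4
14^20 mod 20 = 16


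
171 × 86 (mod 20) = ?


171 × 86 = 14706
14706 mod 20 = 6


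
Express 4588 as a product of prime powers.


4588 / 2 = 2294
2294 / 2 = 1147
1147 / 31 = 37
37 / 37 = 1
4588 = 2^2 × 31 × 37


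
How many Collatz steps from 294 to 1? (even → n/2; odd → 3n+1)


294 → 147 → 442 → 221 → 664 → 332 → 166 → 83 → 250 → 125 → 376 → 188 → 94 → 47 → 142 → 71 → 214 → 107 → 322 → 161 → 484 → 242 → 121 → 364 → 182 → 91 → 274 → 137 → 412 → 206 → 103 → 310 → 155 → 466 → 233 → 700 → 350 → 175 → 526 → 263 → 790 → 395 → 1186 → 593 → 1780 → 890 → 445 → 1336 → 668 → 334 → 167 → 502 → 251 → 754 → 377 → 1132 → 566 → 283 → 850 → 425 → 1276 → 638 → 319 → 958 → 479 → 1438 → 719 → 2158 → 1079 → 3238 → 1619 → 4858 → 2429 → 7288 → 3644 → 1822 → 911 → 2734 → 1367 → 4102 → 2051 → 6154 → 3077 → 9232 → 4616 → 2308 → 1154 → 577 → 1732 → 866 → 433 → 1300 → 650 → 325 → 976 → 488 → 244 → 122 → 61 → 184 → 92 → 46 → 23 → 70 → 35 → 106 → 53 → 160 → 80 → 40 → 20 → 10 → 5 → 16 → 8 → 4 → 2 → 1
Total steps = 117

117 steps


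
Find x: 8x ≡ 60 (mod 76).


GCD(8, 76) = 4 divides 60
Divide: 2x ≡ 15 (mod 19)
x ≡ 17 (mod 19)


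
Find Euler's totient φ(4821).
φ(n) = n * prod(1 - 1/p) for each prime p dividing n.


4821 = 3 × 1607
Prime factors: 3, 1607
φ(4821) = 4821 × (1-1/3) × (1-1/1607)
= 4821 × 2/3 × 1606/1607 = 3212

φ(4821) = 3212


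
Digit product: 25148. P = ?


2 × 5 × 1 × 4 × 8 = 320


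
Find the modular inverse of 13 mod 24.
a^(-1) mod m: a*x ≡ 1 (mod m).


Use the extended Euclidean algorithm on (24, 13); each row r = 24*s + 13*t:
r=24, s=1, t=0
r=13, s=0, t=1
q=1: r=11, s=1, t=-1   [24*(1) + 13*(-1) = 11]
q=1: r=2, s=-1, t=2   [24*(-1) + 13*(2) = 2]
q=5: r=1, s=6, t=-11   [24*(6) + 13*(-11) = 1]
q=2: r=0, s=-13, t=24   [24*(-13) + 13*(24) = 0]
GCD = 1 with t = -11, so 13*(-11) ≡ 1 (mod 24)
Inverse = -11 mod 24 = 13
Check: 13 * 13 = 169 ≡ 1 (mod 24)

13^(-1) ≡ 13 (mod 24)


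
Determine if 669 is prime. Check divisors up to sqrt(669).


669 / 3 = 223 (exact division)
669 is NOT prime.

No, 669 is not prime


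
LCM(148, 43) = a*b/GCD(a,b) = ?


GCD(148, 43) = 1
LCM = 148*43/1 = 6364/1 = 6364

LCM = 6364


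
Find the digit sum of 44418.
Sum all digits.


4 + 4 + 4 + 1 + 8 = 21


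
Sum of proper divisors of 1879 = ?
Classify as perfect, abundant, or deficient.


Proper divisors: 1
Sum = 1 = 1
1 < 1879 → deficient

s(1879) = 1 (deficient)


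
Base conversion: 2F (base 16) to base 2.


2F (base 16) = 47 (decimal)
47 (decimal) = 101111 (base 2)


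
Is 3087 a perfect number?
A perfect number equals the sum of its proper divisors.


Proper divisors of 3087: 1, 3, 7, 9, 21, 49, 63, 147, 343, 441, 1029
Sum = 1 + 3 + 7 + 9 + 21 + 49 + 63 + 147 + 343 + 441 + 1029 = 2113

No, 3087 is not perfect (2113 ≠ 3087)


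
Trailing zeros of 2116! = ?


floor(2116/5) = 423
floor(2116/25) = 84
floor(2116/125) = 16
floor(2116/625) = 3
Total = 526

526 trailing zeros


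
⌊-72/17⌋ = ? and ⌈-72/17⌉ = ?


-72/17 = -4.2353
floor = -5
ceil = -4

floor = -5, ceil = -4


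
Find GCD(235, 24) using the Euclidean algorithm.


235 = 9 * 24 + 19
24 = 1 * 19 + 5
19 = 3 * 5 + 4
5 = 1 * 4 + 1
4 = 4 * 1 + 0
GCD = 1


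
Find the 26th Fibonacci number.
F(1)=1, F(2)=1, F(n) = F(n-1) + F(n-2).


Sequence: 1, 1, 2, 3, 5, 8, 13, 21, 34, 55, 89, 144, 233, 377, 610, 987, 1597, 2584, 4181, 6765, 10946, 17711, 28657, 46368, 75025, 121393
F(26) = 121393


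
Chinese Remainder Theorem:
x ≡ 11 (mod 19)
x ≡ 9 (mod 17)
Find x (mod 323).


M = 19*17 = 323
M1 = M/19 = 17, M2 = M/17 = 19
M1^(-1) mod 19 = 9, M2^(-1) mod 17 = 9
x = 11*17*9 + 9*19*9 = 3222
3222 mod 323 = 315
Check: 315 mod 19 = 11 ✓, 315 mod 17 = 9 ✓

x ≡ 315 (mod 323)


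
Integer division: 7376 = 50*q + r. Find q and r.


7376 = 50 * 147 + 26
Check: 7350 + 26 = 7376

q = 147, r = 26


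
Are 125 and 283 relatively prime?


Euclidean algorithm:
283 = 2 * 125 + 33
125 = 3 * 33 + 26
33 = 1 * 26 + 7
26 = 3 * 7 + 5
7 = 1 * 5 + 2
5 = 2 * 2 + 1
2 = 2 * 1 + 0
GCD(125, 283) = 1

Yes, coprime (GCD = 1)


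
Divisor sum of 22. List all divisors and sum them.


Divisors of 22: 1, 2, 11, 22
Sum = 1 + 2 + 11 + 22 = 36

σ(22) = 36


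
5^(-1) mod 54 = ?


Use the extended Euclidean algorithm on (54, 5); each row r = 54*s + 5*t:
r=54, s=1, t=0
r=5, s=0, t=1
q=10: r=4, s=1, t=-10   [54*(1) + 5*(-10) = 4]
q=1: r=1, s=-1, t=11   [54*(-1) + 5*(11) = 1]
q=4: r=0, s=5, t=-54   [54*(5) + 5*(-54) = 0]
GCD = 1 with t = 11, so 5*(11) ≡ 1 (mod 54)
Inverse = 11 mod 54 = 11
Check: 5 * 11 = 55 ≡ 1 (mod 54)

5^(-1) ≡ 11 (mod 54)


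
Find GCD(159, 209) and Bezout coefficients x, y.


Tabular extended Euclidean (each row: r = 159*s + 209*t):
r=159, s=1, t=0
r=209, s=0, t=1
q=0: r=159, s=1, t=0   [159*(1) + 209*(0) = 159]
q=1: r=50, s=-1, t=1   [159*(-1) + 209*(1) = 50]
q=3: r=9, s=4, t=-3   [159*(4) + 209*(-3) = 9]
q=5: r=5, s=-21, t=16   [159*(-21) + 209*(16) = 5]
q=1: r=4, s=25, t=-19   [159*(25) + 209*(-19) = 4]
q=1: r=1, s=-46, t=35   [159*(-46) + 209*(35) = 1]
q=4: r=0, s=209, t=-159   [159*(209) + 209*(-159) = 0]
GCD = 1; from the row with r=1: x=-46, y=35
Check: 159*(-46) + 209*(35) = -7314 + 7315 = 1

GCD = 1, x = -46, y = 35


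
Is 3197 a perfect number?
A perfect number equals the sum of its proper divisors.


Proper divisors of 3197: 1, 23, 139
Sum = 1 + 23 + 139 = 163

No, 3197 is not perfect (163 ≠ 3197)


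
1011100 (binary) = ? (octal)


1011100 (base 2) = 92 (decimal)
92 (decimal) = 134 (base 8)


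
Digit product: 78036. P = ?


7 × 8 × 0 × 3 × 6 = 0


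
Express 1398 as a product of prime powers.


1398 / 2 = 699
699 / 3 = 233
233 / 233 = 1
1398 = 2 × 3 × 233


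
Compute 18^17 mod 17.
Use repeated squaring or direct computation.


18^1 mod 17 = 1
18^2 mod 17 = 1
18^3 mod 17 = 1
18^4 mod 17 = 1
18^5 mod 17 = 1
18^6 mod 17 = 1
18^7 mod 17 = 1
18^8 mod 17 = 1
18^9 mod 17 = 1
18^10 mod 17 = 1
18^11 mod 17 = 1
18^12 mod 17 = 1
18^13 mod 17 = 1
18^14 mod 17 = 1
18^15 mod 17 = 1
18^16 mod 17 = 1
18^17 mod 17 = 1


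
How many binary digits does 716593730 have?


716593730 in base 2 = 101010101101100101101001000010
Number of digits = 30

30 digits (base 2)


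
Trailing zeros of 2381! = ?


floor(2381/5) = 476
floor(2381/25) = 95
floor(2381/125) = 19
floor(2381/625) = 3
Total = 593

593 trailing zeros


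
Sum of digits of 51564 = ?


5 + 1 + 5 + 6 + 4 = 21


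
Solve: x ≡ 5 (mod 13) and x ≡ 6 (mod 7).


M = 13*7 = 91
M1 = M/13 = 7, M2 = M/7 = 13
M1^(-1) mod 13 = 2, M2^(-1) mod 7 = 6
x = 5*7*2 + 6*13*6 = 538
538 mod 91 = 83
Check: 83 mod 13 = 5 ✓, 83 mod 7 = 6 ✓

x ≡ 83 (mod 91)


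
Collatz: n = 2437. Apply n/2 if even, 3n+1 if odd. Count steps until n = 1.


2437 → 7312 → 3656 → 1828 → 914 → 457 → 1372 → 686 → 343 → 1030 → 515 → 1546 → 773 → 2320 → 1160 → 580 → 290 → 145 → 436 → 218 → 109 → 328 → 164 → 82 → 41 → 124 → 62 → 31 → 94 → 47 → 142 → 71 → 214 → 107 → 322 → 161 → 484 → 242 → 121 → 364 → 182 → 91 → 274 → 137 → 412 → 206 → 103 → 310 → 155 → 466 → 233 → 700 → 350 → 175 → 526 → 263 → 790 → 395 → 1186 → 593 → 1780 → 890 → 445 → 1336 → 668 → 334 → 167 → 502 → 251 → 754 → 377 → 1132 → 566 → 283 → 850 → 425 → 1276 → 638 → 319 → 958 → 479 → 1438 → 719 → 2158 → 1079 → 3238 → 1619 → 4858 → 2429 → 7288 → 3644 → 1822 → 911 → 2734 → 1367 → 4102 → 2051 → 6154 → 3077 → 9232 → 4616 → 2308 → 1154 → 577 → 1732 → 866 → 433 → 1300 → 650 → 325 → 976 → 488 → 244 → 122 → 61 → 184 → 92 → 46 → 23 → 70 → 35 → 106 → 53 → 160 → 80 → 40 → 20 → 10 → 5 → 16 → 8 → 4 → 2 → 1
Total steps = 133

133 steps


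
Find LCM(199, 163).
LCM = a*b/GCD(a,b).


GCD(199, 163) = 1
LCM = 199*163/1 = 32437/1 = 32437

LCM = 32437


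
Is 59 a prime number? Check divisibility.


Check divisors up to sqrt(59) = 7.6811
No divisors found.
59 is prime.

Yes, 59 is prime


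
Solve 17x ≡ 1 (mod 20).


GCD(17, 20) = 1, unique solution
a^(-1) mod 20 = 13
x = 13 * 1 mod 20 = 13

x ≡ 13 (mod 20)


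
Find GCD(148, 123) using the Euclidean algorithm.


148 = 1 * 123 + 25
123 = 4 * 25 + 23
25 = 1 * 23 + 2
23 = 11 * 2 + 1
2 = 2 * 1 + 0
GCD = 1


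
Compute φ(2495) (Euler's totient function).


2495 = 5 × 499
Prime factors: 5, 499
φ(2495) = 2495 × (1-1/5) × (1-1/499)
= 2495 × 4/5 × 498/499 = 1992

φ(2495) = 1992


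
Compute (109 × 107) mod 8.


109 × 107 = 11663
11663 mod 8 = 7


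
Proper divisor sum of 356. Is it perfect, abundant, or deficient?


Proper divisors: 1, 2, 4, 89, 178
Sum = 1 + 2 + 4 + 89 + 178 = 274
274 < 356 → deficient

s(356) = 274 (deficient)


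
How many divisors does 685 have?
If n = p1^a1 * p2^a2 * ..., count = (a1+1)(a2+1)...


685 = 5^1 × 137^1
d(685) = (1+1) × (1+1) = 4

4 divisors


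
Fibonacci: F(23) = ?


Sequence: 1, 1, 2, 3, 5, 8, 13, 21, 34, 55, 89, 144, 233, 377, 610, 987, 1597, 2584, 4181, 6765, 10946, 17711, 28657
F(23) = 28657


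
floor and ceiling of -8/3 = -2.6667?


-8/3 = -2.6667
floor = -3
ceil = -2

floor = -3, ceil = -2


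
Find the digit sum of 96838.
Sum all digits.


9 + 6 + 8 + 3 + 8 = 34


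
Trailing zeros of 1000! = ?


floor(1000/5) = 200
floor(1000/25) = 40
floor(1000/125) = 8
floor(1000/625) = 1
Total = 249

249 trailing zeros


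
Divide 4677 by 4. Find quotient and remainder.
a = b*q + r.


4677 = 4 * 1169 + 1
Check: 4676 + 1 = 4677

q = 1169, r = 1
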